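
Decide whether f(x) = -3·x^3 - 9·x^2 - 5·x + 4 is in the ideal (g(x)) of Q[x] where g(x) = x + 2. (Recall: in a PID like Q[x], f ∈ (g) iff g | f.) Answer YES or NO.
NO

In Q[x] the ideal (g) consists of all multiples of g, so f ∈ (g) iff g | f, i.e. iff the remainder of f on division by g is 0. Divide f by g (g is monic, so eliminate the leading term of the running remainder at each step):
  leading term -3·x^3: subtract (-3·x^2)·g(x) = -3·x^3 - 6·x^2, leaving -3·x^2 - 5·x + 4
  leading term -3·x^2: subtract (-3·x)·g(x) = -3·x^2 - 6·x, leaving x + 4
  leading term x: subtract (1)·g(x) = x + 2, leaving 2
The remainder r(x) = 2 ≠ 0 (and deg r < deg g), so g ∤ f, i.e. f ∉ (g).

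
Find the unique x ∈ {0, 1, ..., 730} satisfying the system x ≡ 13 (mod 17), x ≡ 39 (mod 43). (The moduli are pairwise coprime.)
The moduli 17, 43 are pairwise coprime, so by the CRT there is a unique solution mod 17·43 = 731.
Solve by successive substitution. Start with x ≡ 13 (mod 17).
  Combine with x ≡ 39 (mod 43): write x = 13 + 17·t and require 13 + 17·t ≡ 39 (mod 43), i.e. 17·t ≡ 39 − 13 ≡ 26 (mod 43). Since 17^(−1) ≡ 38 (mod 43), t ≡ 38·26 ≡ 42 (mod 43). So x ≡ 13 + 17·42 = 727 (mod 731).
Unique solution in [0, 731): x = 727.

Final answer: x ≡ 727 (mod 731); the representative in [0, 731) is 727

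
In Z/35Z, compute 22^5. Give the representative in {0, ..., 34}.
22

Use repeated squaring. Binary(5) = 101. Walk through the bits of the exponent 5 left-to-right: at each bit after the leading one, square the running value, then multiply by 22 if the bit is 1 (always reducing mod 35):
  bit 1 = 1 (leading): start with 22.
  bit 2 = 0: square 22^2 = 484 ≡ 29 (mod 35).
  bit 3 = 1: square 29^2 = 841 ≡ 1; bit is 1, so multiply 1·22 = 22 (mod 35).
Final value: 22^5 ≡ 22 (mod 35).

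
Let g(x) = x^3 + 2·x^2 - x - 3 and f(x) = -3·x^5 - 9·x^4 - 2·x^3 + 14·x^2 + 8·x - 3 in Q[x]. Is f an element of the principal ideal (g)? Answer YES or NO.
In Q[x] the ideal (g) consists of all multiples of g, so f ∈ (g) iff g | f, i.e. iff the remainder of f on division by g is 0. Divide f by g (g is monic, so eliminate the leading term of the running remainder at each step):
  leading term -3·x^5: subtract (-3·x^2)·g(x) = -3·x^5 - 6·x^4 + 3·x^3 + 9·x^2, leaving -3·x^4 - 5·x^3 + 5·x^2 + 8·x - 3
  leading term -3·x^4: subtract (-3·x)·g(x) = -3·x^4 - 6·x^3 + 3·x^2 + 9·x, leaving x^3 + 2·x^2 - x - 3
  leading term x^3: subtract (1)·g(x) = x^3 + 2·x^2 - x - 3, leaving 0
The remainder is 0, so f(x) = g(x) · h(x) with h(x) = -3·x^2 - 3·x + 1. Hence g | f, i.e. f ∈ (g).

Final answer: YES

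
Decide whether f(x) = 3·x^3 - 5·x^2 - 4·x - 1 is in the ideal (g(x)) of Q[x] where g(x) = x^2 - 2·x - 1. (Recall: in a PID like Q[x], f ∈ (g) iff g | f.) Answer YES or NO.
NO

In Q[x] the ideal (g) consists of all multiples of g, so f ∈ (g) iff g | f, i.e. iff the remainder of f on division by g is 0. Divide f by g (g is monic, so eliminate the leading term of the running remainder at each step):
  leading term 3·x^3: subtract (3·x)·g(x) = 3·x^3 - 6·x^2 - 3·x, leaving x^2 - x - 1
  leading term x^2: subtract (1)·g(x) = x^2 - 2·x - 1, leaving x
The remainder r(x) = x ≠ 0 (and deg r < deg g), so g ∤ f, i.e. f ∉ (g).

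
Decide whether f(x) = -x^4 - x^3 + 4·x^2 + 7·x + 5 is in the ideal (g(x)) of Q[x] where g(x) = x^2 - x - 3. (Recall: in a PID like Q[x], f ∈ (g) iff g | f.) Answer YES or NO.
NO

In Q[x] the ideal (g) consists of all multiples of g, so f ∈ (g) iff g | f, i.e. iff the remainder of f on division by g is 0. Divide f by g (g is monic, so eliminate the leading term of the running remainder at each step):
  leading term -x^4: subtract (-x^2)·g(x) = -x^4 + x^3 + 3·x^2, leaving -2·x^3 + x^2 + 7·x + 5
  leading term -2·x^3: subtract (-2·x)·g(x) = -2·x^3 + 2·x^2 + 6·x, leaving -x^2 + x + 5
  leading term -x^2: subtract (-1)·g(x) = -x^2 + x + 3, leaving 2
The remainder r(x) = 2 ≠ 0 (and deg r < deg g), so g ∤ f, i.e. f ∉ (g).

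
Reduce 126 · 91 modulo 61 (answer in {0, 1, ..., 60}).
Reduce the factors first: 126 ≡ 4, 91 ≡ 30 (mod 61), so 126 · 91 ≡ 4 · 30 (mod 61). 4 · 30 = 120. Dividing by 61: 120 = 1·61 + 59. So (126 · 91) mod 61 = 59.

Final answer: 59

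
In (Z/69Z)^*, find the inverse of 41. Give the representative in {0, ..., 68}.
41^(−1) ≡ 32 (mod 69)

Apply the extended Euclidean algorithm to (69, 41), tracking rows (r, s, t) with s·69 + t·41 = r. Each division r_prev = q·r_cur + r_new produces the new row as (previous row) − q·(current row):
  row A: (69, 1, 0)   [1·69 + 0·41 = 69]
  row B: (41, 0, 1)   [0·69 + 1·41 = 41]
  69 = 1·41 + 28   → row C = row A − 1·row B = (28, 1, −1)   [check: 1·69 − 1·41 = 28]
  41 = 1·28 + 13   → row D = row B − 1·row C = (13, −1, 2)   [check: −1·69 + 2·41 = 13]
  28 = 2·13 + 2   → row E = row C − 2·row D = (2, 3, −5)   [check: 3·69 − 5·41 = 2]
  13 = 6·2 + 1   → row F = row D − 6·row E = (1, −19, 32)   [check: −19·69 + 32·41 = 1]
  2 = 2·1 + 0   → remainder 0, stop. gcd = 1 (last nonzero row F).
The gcd is 1, so 41 is invertible mod 69. The last nonzero row gives −19·69 + 32·41 = 1, so t = 32. So 41^(−1) ≡ 32 (mod 69). Verify: 41 · 32 = 1312 ≡ 1 (mod 69). ✓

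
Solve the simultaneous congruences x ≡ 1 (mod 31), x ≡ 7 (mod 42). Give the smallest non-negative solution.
The moduli 31, 42 are pairwise coprime, so by the CRT there is a unique solution mod 31·42 = 1302.
Solve by successive substitution. Start with x ≡ 1 (mod 31).
  Combine with x ≡ 7 (mod 42): write x = 1 + 31·t and require 1 + 31·t ≡ 7 (mod 42), i.e. 31·t ≡ 7 − 1 ≡ 6 (mod 42). Since 31^(−1) ≡ 19 (mod 42), t ≡ 19·6 ≡ 30 (mod 42). So x ≡ 1 + 31·30 = 931 (mod 1302).
Unique solution in [0, 1302): x = 931.

Final answer: x ≡ 931 (mod 1302); the representative in [0, 1302) is 931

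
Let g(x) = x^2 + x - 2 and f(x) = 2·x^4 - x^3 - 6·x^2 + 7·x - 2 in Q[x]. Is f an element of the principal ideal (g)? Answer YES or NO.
In Q[x] the ideal (g) consists of all multiples of g, so f ∈ (g) iff g | f, i.e. iff the remainder of f on division by g is 0. Divide f by g (g is monic, so eliminate the leading term of the running remainder at each step):
  leading term 2·x^4: subtract (2·x^2)·g(x) = 2·x^4 + 2·x^3 - 4·x^2, leaving -3·x^3 - 2·x^2 + 7·x - 2
  leading term -3·x^3: subtract (-3·x)·g(x) = -3·x^3 - 3·x^2 + 6·x, leaving x^2 + x - 2
  leading term x^2: subtract (1)·g(x) = x^2 + x - 2, leaving 0
The remainder is 0, so f(x) = g(x) · h(x) with h(x) = 2·x^2 - 3·x + 1. Hence g | f, i.e. f ∈ (g).

Final answer: YES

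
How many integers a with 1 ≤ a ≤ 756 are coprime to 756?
The number of a ∈ {1, ..., 756} with gcd(a, 756) = 1 is by definition Euler's totient φ(756). φ is multiplicative, with φ(p^e) = p^e − p^(e−1). Factorise 756 = 2^2 · 3^3 · 7. Then
  φ(756) = (2^2 − 2^1) · (3^3 − 3^2) · (7 − 1) = 2 · 18 · 6 = 216.
So there are 216 such integers.

Final answer: 216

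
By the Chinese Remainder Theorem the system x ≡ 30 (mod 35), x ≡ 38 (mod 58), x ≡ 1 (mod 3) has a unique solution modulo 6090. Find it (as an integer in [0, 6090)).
The moduli 35, 58, 3 are pairwise coprime, so by the CRT there is a unique solution mod 35·58·3 = 6090.
Solve by successive substitution. Start with x ≡ 30 (mod 35).
  Combine with x ≡ 38 (mod 58): write x = 30 + 35·t and require 30 + 35·t ≡ 38 (mod 58), i.e. 35·t ≡ 38 − 30 ≡ 8 (mod 58). Since 35^(−1) ≡ 5 (mod 58), t ≡ 5·8 ≡ 40 (mod 58). So x ≡ 30 + 35·40 = 1430 (mod 2030).
  Combine with x ≡ 1 (mod 3): write x = 1430 + 2030·t and require 1430 + 2030·t ≡ 1 (mod 3), i.e. 2030·t ≡ 1 − 1430 ≡ 2 (mod 3). Since 2030^(−1) ≡ 2 (mod 3) (2030 ≡ 2 (mod 3)), t ≡ 2·2 ≡ 1 (mod 3). So x ≡ 1430 + 2030·1 = 3460 (mod 6090).
Unique solution in [0, 6090): x = 3460.

Final answer: x ≡ 3460 (mod 6090); the representative in [0, 6090) is 3460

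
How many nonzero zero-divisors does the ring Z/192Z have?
In Z/192Z each nonzero element is either a unit (gcd with 192 is 1) or a zero-divisor (gcd > 1). The number of units is φ(192): factorise 192 = 2^6 · 3, so φ(192) = (2^6 − 2^5) · (3 − 1) = 32 · 2 = 64. The nonzero elements number 192 − 1 = 191. Hence the nonzero zero-divisors number 191 − 64 = 127.

Final answer: Z/192Z has 127 nonzero zero-divisors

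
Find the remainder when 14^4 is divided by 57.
55

Use repeated squaring. Binary(4) = 100. Walk through the bits of the exponent 4 left-to-right: at each bit after the leading one, square the running value, then multiply by 14 if the bit is 1 (always reducing mod 57):
  bit 1 = 1 (leading): start with 14.
  bit 2 = 0: square 14^2 = 196 ≡ 25 (mod 57).
  bit 3 = 0: square 25^2 = 625 ≡ 55 (mod 57).
Final value: 14^4 ≡ 55 (mod 57).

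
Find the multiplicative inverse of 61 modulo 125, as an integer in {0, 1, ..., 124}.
61^(−1) ≡ 41 (mod 125)

Apply the extended Euclidean algorithm to (125, 61), tracking rows (r, s, t) with s·125 + t·61 = r. Each division r_prev = q·r_cur + r_new produces the new row as (previous row) − q·(current row):
  row A: (125, 1, 0)   [1·125 + 0·61 = 125]
  row B: (61, 0, 1)   [0·125 + 1·61 = 61]
  125 = 2·61 + 3   → row C = row A − 2·row B = (3, 1, −2)   [check: 1·125 − 2·61 = 3]
  61 = 20·3 + 1   → row D = row B − 20·row C = (1, −20, 41)   [check: −20·125 + 41·61 = 1]
  3 = 3·1 + 0   → remainder 0, stop. gcd = 1 (last nonzero row D).
The gcd is 1, so 61 is invertible mod 125. The last nonzero row gives −20·125 + 41·61 = 1, so t = 41. So 61^(−1) ≡ 41 (mod 125). Verify: 61 · 41 = 2501 ≡ 1 (mod 125). ✓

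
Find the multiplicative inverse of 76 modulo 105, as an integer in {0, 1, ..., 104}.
Apply the extended Euclidean algorithm to (105, 76), tracking rows (r, s, t) with s·105 + t·76 = r. Each division r_prev = q·r_cur + r_new produces the new row as (previous row) − q·(current row):
  row A: (105, 1, 0)   [1·105 + 0·76 = 105]
  row B: (76, 0, 1)   [0·105 + 1·76 = 76]
  105 = 1·76 + 29   → row C = row A − 1·row B = (29, 1, −1)   [check: 1·105 − 1·76 = 29]
  76 = 2·29 + 18   → row D = row B − 2·row C = (18, −2, 3)   [check: −2·105 + 3·76 = 18]
  29 = 1·18 + 11   → row E = row C − 1·row D = (11, 3, −4)   [check: 3·105 − 4·76 = 11]
  18 = 1·11 + 7   → row F = row D − 1·row E = (7, −5, 7)   [check: −5·105 + 7·76 = 7]
  11 = 1·7 + 4   → row G = row E − 1·row F = (4, 8, −11)   [check: 8·105 − 11·76 = 4]
  7 = 1·4 + 3   → row H = row F − 1·row G = (3, −13, 18)   [check: −13·105 + 18·76 = 3]
  4 = 1·3 + 1   → row I = row G − 1·row H = (1, 21, −29)   [check: 21·105 − 29·76 = 1]
  3 = 3·1 + 0   → remainder 0, stop. gcd = 1 (last nonzero row I).
The gcd is 1, so 76 is invertible mod 105. The last nonzero row gives 21·105 − 29·76 = 1, so t = −29. So 76^(−1) ≡ −29 ≡ 76 (mod 105). Verify: 76 · 76 = 5776 ≡ 1 (mod 105). ✓

Final answer: 76^(−1) ≡ 76 (mod 105)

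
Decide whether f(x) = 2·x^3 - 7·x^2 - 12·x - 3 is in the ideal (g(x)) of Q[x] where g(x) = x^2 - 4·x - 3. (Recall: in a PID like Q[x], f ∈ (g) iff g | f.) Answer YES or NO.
In Q[x] the ideal (g) consists of all multiples of g, so f ∈ (g) iff g | f, i.e. iff the remainder of f on division by g is 0. Divide f by g (g is monic, so eliminate the leading term of the running remainder at each step):
  leading term 2·x^3: subtract (2·x)·g(x) = 2·x^3 - 8·x^2 - 6·x, leaving x^2 - 6·x - 3
  leading term x^2: subtract (1)·g(x) = x^2 - 4·x - 3, leaving -2·x
The remainder r(x) = -2·x ≠ 0 (and deg r < deg g), so g ∤ f, i.e. f ∉ (g).

Final answer: NO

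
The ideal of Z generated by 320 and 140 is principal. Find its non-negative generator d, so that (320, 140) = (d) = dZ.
(320, 140) = (20); d = 20

In the PID Z, (a, b) is generated by gcd(a, b). Compute gcd(320, 140) with the extended Euclidean algorithm, tracking rows (r, s, t) with s·320 + t·140 = r:
  row A: (320, 1, 0)   [1·320 + 0·140 = 320]
  row B: (140, 0, 1)   [0·320 + 1·140 = 140]
  320 = 2·140 + 40   → row C = row A − 2·row B = (40, 1, −2)   [check: 1·320 − 2·140 = 40]
  140 = 3·40 + 20   → row D = row B − 3·row C = (20, −3, 7)   [check: −3·320 + 7·140 = 20]
  40 = 2·20 + 0   → remainder 0, stop. gcd = 20 (last nonzero row D).
So gcd(320, 140) = 20, with Bézout identity −3·320 + 7·140 = 20. Containment (⊇): the Bézout identity exhibits 20 as an element of (320, 140), giving (20) ⊆ (320, 140). Containment (⊆): since 20 | 320 and 20 | 140 (320 = 20·16, 140 = 20·7), every Z-linear combination of 320 and 140 is divisible by 20, so (320, 140) ⊆ (20). Therefore (320, 140) = (20), d = 20.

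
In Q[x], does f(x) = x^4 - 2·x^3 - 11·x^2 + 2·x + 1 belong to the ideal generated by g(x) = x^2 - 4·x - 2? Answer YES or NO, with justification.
In Q[x] the ideal (g) consists of all multiples of g, so f ∈ (g) iff g | f, i.e. iff the remainder of f on division by g is 0. Divide f by g (g is monic, so eliminate the leading term of the running remainder at each step):
  leading term x^4: subtract (x^2)·g(x) = x^4 - 4·x^3 - 2·x^2, leaving 2·x^3 - 9·x^2 + 2·x + 1
  leading term 2·x^3: subtract (2·x)·g(x) = 2·x^3 - 8·x^2 - 4·x, leaving -x^2 + 6·x + 1
  leading term -x^2: subtract (-1)·g(x) = -x^2 + 4·x + 2, leaving 2·x - 1
The remainder r(x) = 2·x - 1 ≠ 0 (and deg r < deg g), so g ∤ f, i.e. f ∉ (g).

Final answer: NO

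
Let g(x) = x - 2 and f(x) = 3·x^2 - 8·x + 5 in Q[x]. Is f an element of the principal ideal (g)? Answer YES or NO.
In Q[x] the ideal (g) consists of all multiples of g, so f ∈ (g) iff g | f, i.e. iff the remainder of f on division by g is 0. Divide f by g (g is monic, so eliminate the leading term of the running remainder at each step):
  leading term 3·x^2: subtract (3·x)·g(x) = 3·x^2 - 6·x, leaving 5 - 2·x
  leading term -2·x: subtract (-2)·g(x) = 4 - 2·x, leaving 1
The remainder r(x) = 1 ≠ 0 (and deg r < deg g), so g ∤ f, i.e. f ∉ (g).

Final answer: NO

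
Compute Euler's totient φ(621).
φ is multiplicative, with φ(p^e) = p^e − p^(e−1). Factorise 621 = 3^3 · 23. Then
  φ(621) = (3^3 − 3^2) · (23 − 1) = 18 · 22 = 396.

Final answer: φ(621) = 396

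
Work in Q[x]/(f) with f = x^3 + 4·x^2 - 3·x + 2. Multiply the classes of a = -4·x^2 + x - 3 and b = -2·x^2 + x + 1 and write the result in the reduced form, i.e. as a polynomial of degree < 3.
a · b ≡ 179·x^2 - 132·x + 73 (mod f(x))

First multiply in Q[x] without reducing: a · b = 8·x^4 - 6·x^3 + 3·x^2 - 2·x - 3. Now divide by f(x) = x^3 + 4·x^2 - 3·x + 2, eliminating the leading term at each step:
  leading term 8·x^4: subtract (8·x)·f(x) = 8·x^4 + 32·x^3 - 24·x^2 + 16·x, leaving -38·x^3 + 27·x^2 - 18·x - 3
  leading term -38·x^3: subtract (-38)·f(x) = -38·x^3 - 152·x^2 + 114·x - 76, leaving 179·x^2 - 132·x + 73
The degree is now < 3, so this is the remainder. Hence a · b ≡ 179·x^2 - 132·x + 73 in Q[x]/(f).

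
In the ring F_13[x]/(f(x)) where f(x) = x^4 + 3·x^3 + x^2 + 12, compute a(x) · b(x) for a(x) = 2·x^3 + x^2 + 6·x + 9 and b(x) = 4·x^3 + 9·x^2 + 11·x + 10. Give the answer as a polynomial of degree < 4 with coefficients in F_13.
Multiply as integer polynomials: a · b = 8·x^6 + 22·x^5 + 55·x^4 + 121·x^3 + 157·x^2 + 159·x + 90. Reducing coefficients mod 13: a · b ≡ 8·x^6 + 9·x^5 + 3·x^4 + 4·x^3 + x^2 + 3·x + 12. Now divide by f(x) = x^4 + 3·x^3 + x^2 + 12 in F_13[x], eliminating the leading term at each step:
  leading term 8·x^6: subtract (8·x^2)·f(x) = 8·x^6 + 11·x^5 + 8·x^4 + 5·x^2, leaving 11·x^5 + 8·x^4 + 4·x^3 + 9·x^2 + 3·x + 12 (coefficients mod 13)
  leading term 11·x^5: subtract (11·x)·f(x) = 11·x^5 + 7·x^4 + 11·x^3 + 2·x, leaving x^4 + 6·x^3 + 9·x^2 + x + 12 (coefficients mod 13)
  leading term x^4: subtract (1)·f(x) = x^4 + 3·x^3 + x^2 + 12, leaving 3·x^3 + 8·x^2 + x (coefficients mod 13)
The degree is now < 4, so this is the remainder. Hence a · b ≡ 3·x^3 + 8·x^2 + x in F_13[x]/(f).

Final answer: a · b ≡ 3·x^3 + 8·x^2 + x (mod f(x))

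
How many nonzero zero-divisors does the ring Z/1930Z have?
In Z/1930Z each nonzero element is either a unit (gcd with 1930 is 1) or a zero-divisor (gcd > 1). The number of units is φ(1930): factorise 1930 = 2 · 5 · 193, so φ(1930) = (2 − 1) · (5 − 1) · (193 − 1) = 1 · 4 · 192 = 768. The nonzero elements number 1930 − 1 = 1929. Hence the nonzero zero-divisors number 1929 − 768 = 1161.

Final answer: Z/1930Z has 1161 nonzero zero-divisors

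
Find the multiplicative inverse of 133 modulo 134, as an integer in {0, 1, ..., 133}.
133^(−1) ≡ 133 (mod 134)

Apply the extended Euclidean algorithm to (134, 133), tracking rows (r, s, t) with s·134 + t·133 = r. Each division r_prev = q·r_cur + r_new produces the new row as (previous row) − q·(current row):
  row A: (134, 1, 0)   [1·134 + 0·133 = 134]
  row B: (133, 0, 1)   [0·134 + 1·133 = 133]
  134 = 1·133 + 1   → row C = row A − 1·row B = (1, 1, −1)   [check: 1·134 − 1·133 = 1]
  133 = 133·1 + 0   → remainder 0, stop. gcd = 1 (last nonzero row C).
The gcd is 1, so 133 is invertible mod 134. The last nonzero row gives 1·134 − 1·133 = 1, so t = −1. So 133^(−1) ≡ −1 ≡ 133 (mod 134). Verify: 133 · 133 = 17689 ≡ 1 (mod 134). ✓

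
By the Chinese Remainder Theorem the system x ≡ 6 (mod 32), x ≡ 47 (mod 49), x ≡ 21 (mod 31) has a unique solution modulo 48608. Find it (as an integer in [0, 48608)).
The moduli 32, 49, 31 are pairwise coprime, so by the CRT there is a unique solution mod 32·49·31 = 48608.
Solve by successive substitution. Start with x ≡ 6 (mod 32).
  Combine with x ≡ 47 (mod 49): write x = 6 + 32·t and require 6 + 32·t ≡ 47 (mod 49), i.e. 32·t ≡ 47 − 6 ≡ 41 (mod 49). Since 32^(−1) ≡ 23 (mod 49), t ≡ 23·41 ≡ 12 (mod 49). So x ≡ 6 + 32·12 = 390 (mod 1568).
  Combine with x ≡ 21 (mod 31): write x = 390 + 1568·t and require 390 + 1568·t ≡ 21 (mod 31), i.e. 1568·t ≡ 21 − 390 ≡ 3 (mod 31). Since 1568^(−1) ≡ 19 (mod 31) (1568 ≡ 18 (mod 31)), t ≡ 19·3 ≡ 26 (mod 31). So x ≡ 390 + 1568·26 = 41158 (mod 48608).
Unique solution in [0, 48608): x = 41158.

Final answer: x ≡ 41158 (mod 48608); the representative in [0, 48608) is 41158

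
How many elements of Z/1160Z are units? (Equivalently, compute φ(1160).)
Z/1160Z has φ(1160) = 448 units

An element a ∈ Z/1160Z is a unit iff gcd(a, 1160) = 1, so the number of units is φ(1160). φ is multiplicative, with φ(p^e) = p^e − p^(e−1). Factorise 1160 = 2^3 · 5 · 29. Then
  φ(1160) = (2^3 − 2^2) · (5 − 1) · (29 − 1) = 4 · 4 · 28 = 448.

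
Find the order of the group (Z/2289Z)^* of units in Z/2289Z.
|(Z/2289Z)^*| = 1296

(Z/2289Z)^* consists of the classes a with gcd(a, 2289) = 1, so its order is φ(2289). φ is multiplicative, with φ(p^e) = p^e − p^(e−1). Factorise 2289 = 3 · 7 · 109. Then
  φ(2289) = (3 − 1) · (7 − 1) · (109 − 1) = 2 · 6 · 108 = 1296.
Thus |(Z/2289Z)^*| = 1296.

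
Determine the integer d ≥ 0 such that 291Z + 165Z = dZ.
(291, 165) = (3); d = 3

In the PID Z, (a, b) is generated by gcd(a, b). Compute gcd(291, 165) with the extended Euclidean algorithm, tracking rows (r, s, t) with s·291 + t·165 = r:
  row A: (291, 1, 0)   [1·291 + 0·165 = 291]
  row B: (165, 0, 1)   [0·291 + 1·165 = 165]
  291 = 1·165 + 126   → row C = row A − 1·row B = (126, 1, −1)   [check: 1·291 − 1·165 = 126]
  165 = 1·126 + 39   → row D = row B − 1·row C = (39, −1, 2)   [check: −1·291 + 2·165 = 39]
  126 = 3·39 + 9   → row E = row C − 3·row D = (9, 4, −7)   [check: 4·291 − 7·165 = 9]
  39 = 4·9 + 3   → row F = row D − 4·row E = (3, −17, 30)   [check: −17·291 + 30·165 = 3]
  9 = 3·3 + 0   → remainder 0, stop. gcd = 3 (last nonzero row F).
So gcd(291, 165) = 3, with Bézout identity −17·291 + 30·165 = 3. Containment (⊇): the Bézout identity exhibits 3 as an element of (291, 165), giving (3) ⊆ (291, 165). Containment (⊆): since 3 | 291 and 3 | 165 (291 = 3·97, 165 = 3·55), every Z-linear combination of 291 and 165 is divisible by 3, so (291, 165) ⊆ (3). Therefore (291, 165) = (3), d = 3.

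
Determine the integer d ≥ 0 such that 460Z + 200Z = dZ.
(460, 200) = (20); d = 20

In the PID Z, (a, b) is generated by gcd(a, b). Compute gcd(460, 200) with the extended Euclidean algorithm, tracking rows (r, s, t) with s·460 + t·200 = r:
  row A: (460, 1, 0)   [1·460 + 0·200 = 460]
  row B: (200, 0, 1)   [0·460 + 1·200 = 200]
  460 = 2·200 + 60   → row C = row A − 2·row B = (60, 1, −2)   [check: 1·460 − 2·200 = 60]
  200 = 3·60 + 20   → row D = row B − 3·row C = (20, −3, 7)   [check: −3·460 + 7·200 = 20]
  60 = 3·20 + 0   → remainder 0, stop. gcd = 20 (last nonzero row D).
So gcd(460, 200) = 20, with Bézout identity −3·460 + 7·200 = 20. Containment (⊇): the Bézout identity exhibits 20 as an element of (460, 200), giving (20) ⊆ (460, 200). Containment (⊆): since 20 | 460 and 20 | 200 (460 = 20·23, 200 = 20·10), every Z-linear combination of 460 and 200 is divisible by 20, so (460, 200) ⊆ (20). Therefore (460, 200) = (20), d = 20.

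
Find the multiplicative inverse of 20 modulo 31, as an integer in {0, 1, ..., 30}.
20^(−1) ≡ 14 (mod 31)

Apply the extended Euclidean algorithm to (31, 20), tracking rows (r, s, t) with s·31 + t·20 = r. Each division r_prev = q·r_cur + r_new produces the new row as (previous row) − q·(current row):
  row A: (31, 1, 0)   [1·31 + 0·20 = 31]
  row B: (20, 0, 1)   [0·31 + 1·20 = 20]
  31 = 1·20 + 11   → row C = row A − 1·row B = (11, 1, −1)   [check: 1·31 − 1·20 = 11]
  20 = 1·11 + 9   → row D = row B − 1·row C = (9, −1, 2)   [check: −1·31 + 2·20 = 9]
  11 = 1·9 + 2   → row E = row C − 1·row D = (2, 2, −3)   [check: 2·31 − 3·20 = 2]
  9 = 4·2 + 1   → row F = row D − 4·row E = (1, −9, 14)   [check: −9·31 + 14·20 = 1]
  2 = 2·1 + 0   → remainder 0, stop. gcd = 1 (last nonzero row F).
The gcd is 1, so 20 is invertible mod 31. The last nonzero row gives −9·31 + 14·20 = 1, so t = 14. So 20^(−1) ≡ 14 (mod 31). Verify: 20 · 14 = 280 ≡ 1 (mod 31). ✓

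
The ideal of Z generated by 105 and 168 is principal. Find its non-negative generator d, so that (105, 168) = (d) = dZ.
In the PID Z, (a, b) is generated by gcd(a, b). Compute gcd(168, 105) with the extended Euclidean algorithm, tracking rows (r, s, t) with s·168 + t·105 = r:
  row A: (168, 1, 0)   [1·168 + 0·105 = 168]
  row B: (105, 0, 1)   [0·168 + 1·105 = 105]
  168 = 1·105 + 63   → row C = row A − 1·row B = (63, 1, −1)   [check: 1·168 − 1·105 = 63]
  105 = 1·63 + 42   → row D = row B − 1·row C = (42, −1, 2)   [check: −1·168 + 2·105 = 42]
  63 = 1·42 + 21   → row E = row C − 1·row D = (21, 2, −3)   [check: 2·168 − 3·105 = 21]
  42 = 2·21 + 0   → remainder 0, stop. gcd = 21 (last nonzero row E).
So gcd(105, 168) = 21, with Bézout identity 2·168 − 3·105 = 21. Containment (⊇): the Bézout identity exhibits 21 as an element of (105, 168), giving (21) ⊆ (105, 168). Containment (⊆): since 21 | 105 and 21 | 168 (105 = 21·5, 168 = 21·8), every Z-linear combination of 105 and 168 is divisible by 21, so (105, 168) ⊆ (21). Therefore (105, 168) = (21), d = 21.

Final answer: (105, 168) = (21); d = 21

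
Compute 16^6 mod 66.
16

Use repeated squaring. Binary(6) = 110. Walk through the bits of the exponent 6 left-to-right: at each bit after the leading one, square the running value, then multiply by 16 if the bit is 1 (always reducing mod 66):
  bit 1 = 1 (leading): start with 16.
  bit 2 = 1: square 16^2 = 256 ≡ 58; bit is 1, so multiply 58·16 = 928 ≡ 4 (mod 66).
  bit 3 = 0: square 4^2 = 16 (mod 66).
Final value: 16^6 ≡ 16 (mod 66).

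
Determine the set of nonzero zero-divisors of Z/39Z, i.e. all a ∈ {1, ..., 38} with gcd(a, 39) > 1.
An element a ∈ Z/39Z (with a ≠ 0) is a zero-divisor iff gcd(a, 39) > 1 (because a is a unit precisely when gcd(a, n) = 1, and in Z/nZ every nonzero, non-unit element is a zero-divisor). Scan a = 1, ..., 38 and keep those with gcd(a, 39) > 1:
  gcd(3, 39) = 3, gcd(6, 39) = 3, gcd(9, 39) = 3, gcd(12, 39) = 3, gcd(13, 39) = 13, gcd(15, 39) = 3, gcd(18, 39) = 3, gcd(21, 39) = 3, gcd(24, 39) = 3, gcd(26, 39) = 13, gcd(27, 39) = 3, gcd(30, 39) = 3, gcd(33, 39) = 3, gcd(36, 39) = 3.
All other a ∈ {1, ..., 38} have gcd(a, 39) = 1 and are units. So the nonzero zero-divisors are exactly the 14 values of a appearing in this scan.

Final answer: nonzero zero-divisors of Z/39Z = {3, 6, 9, 12, 13, 15, 18, 21, 24, 26, 27, 30, 33, 36}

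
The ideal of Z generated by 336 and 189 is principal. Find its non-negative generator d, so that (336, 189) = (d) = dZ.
In the PID Z, (a, b) is generated by gcd(a, b). Compute gcd(336, 189) with the extended Euclidean algorithm, tracking rows (r, s, t) with s·336 + t·189 = r:
  row A: (336, 1, 0)   [1·336 + 0·189 = 336]
  row B: (189, 0, 1)   [0·336 + 1·189 = 189]
  336 = 1·189 + 147   → row C = row A − 1·row B = (147, 1, −1)   [check: 1·336 − 1·189 = 147]
  189 = 1·147 + 42   → row D = row B − 1·row C = (42, −1, 2)   [check: −1·336 + 2·189 = 42]
  147 = 3·42 + 21   → row E = row C − 3·row D = (21, 4, −7)   [check: 4·336 − 7·189 = 21]
  42 = 2·21 + 0   → remainder 0, stop. gcd = 21 (last nonzero row E).
So gcd(336, 189) = 21, with Bézout identity 4·336 − 7·189 = 21. Containment (⊇): the Bézout identity exhibits 21 as an element of (336, 189), giving (21) ⊆ (336, 189). Containment (⊆): since 21 | 336 and 21 | 189 (336 = 21·16, 189 = 21·9), every Z-linear combination of 336 and 189 is divisible by 21, so (336, 189) ⊆ (21). Therefore (336, 189) = (21), d = 21.

Final answer: (336, 189) = (21); d = 21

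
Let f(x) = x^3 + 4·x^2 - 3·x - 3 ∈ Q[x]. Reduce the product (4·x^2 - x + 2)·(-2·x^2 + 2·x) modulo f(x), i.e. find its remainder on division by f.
a · b ≡ -198·x^2 + 106·x + 126 (mod f(x))

First multiply in Q[x] without reducing: a · b = -8·x^4 + 10·x^3 - 6·x^2 + 4·x. Now divide by f(x) = x^3 + 4·x^2 - 3·x - 3, eliminating the leading term at each step:
  leading term -8·x^4: subtract (-8·x)·f(x) = -8·x^4 - 32·x^3 + 24·x^2 + 24·x, leaving 42·x^3 - 30·x^2 - 20·x
  leading term 42·x^3: subtract (42)·f(x) = 42·x^3 + 168·x^2 - 126·x - 126, leaving -198·x^2 + 106·x + 126
The degree is now < 3, so this is the remainder. Hence a · b ≡ -198·x^2 + 106·x + 126 in Q[x]/(f).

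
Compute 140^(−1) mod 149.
140^(−1) ≡ 33 (mod 149)

Apply the extended Euclidean algorithm to (149, 140), tracking rows (r, s, t) with s·149 + t·140 = r. Each division r_prev = q·r_cur + r_new produces the new row as (previous row) − q·(current row):
  row A: (149, 1, 0)   [1·149 + 0·140 = 149]
  row B: (140, 0, 1)   [0·149 + 1·140 = 140]
  149 = 1·140 + 9   → row C = row A − 1·row B = (9, 1, −1)   [check: 1·149 − 1·140 = 9]
  140 = 15·9 + 5   → row D = row B − 15·row C = (5, −15, 16)   [check: −15·149 + 16·140 = 5]
  9 = 1·5 + 4   → row E = row C − 1·row D = (4, 16, −17)   [check: 16·149 − 17·140 = 4]
  5 = 1·4 + 1   → row F = row D − 1·row E = (1, −31, 33)   [check: −31·149 + 33·140 = 1]
  4 = 4·1 + 0   → remainder 0, stop. gcd = 1 (last nonzero row F).
The gcd is 1, so 140 is invertible mod 149. The last nonzero row gives −31·149 + 33·140 = 1, so t = 33. So 140^(−1) ≡ 33 (mod 149). Verify: 140 · 33 = 4620 ≡ 1 (mod 149). ✓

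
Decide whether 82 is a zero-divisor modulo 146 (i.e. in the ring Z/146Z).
gcd(82, 146) = 2 > 1, so 82 is not a unit in Z/146Z. In Z/nZ every nonzero non-unit is a zero-divisor: explicitly, take b = 146/gcd = 73 ≠ 0 (mod 146); then 82·73 = 5986 = 41·146, i.e. 82·73 ≡ 0 (mod 146). So 82 is a zero-divisor.

Final answer: YES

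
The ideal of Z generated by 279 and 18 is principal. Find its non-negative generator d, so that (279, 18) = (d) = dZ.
(279, 18) = (9); d = 9

In the PID Z, (a, b) is generated by gcd(a, b). Compute gcd(279, 18) with the extended Euclidean algorithm, tracking rows (r, s, t) with s·279 + t·18 = r:
  row A: (279, 1, 0)   [1·279 + 0·18 = 279]
  row B: (18, 0, 1)   [0·279 + 1·18 = 18]
  279 = 15·18 + 9   → row C = row A − 15·row B = (9, 1, −15)   [check: 1·279 − 15·18 = 9]
  18 = 2·9 + 0   → remainder 0, stop. gcd = 9 (last nonzero row C).
So gcd(279, 18) = 9, with Bézout identity 1·279 − 15·18 = 9. Containment (⊇): the Bézout identity exhibits 9 as an element of (279, 18), giving (9) ⊆ (279, 18). Containment (⊆): since 9 | 279 and 9 | 18 (279 = 9·31, 18 = 9·2), every Z-linear combination of 279 and 18 is divisible by 9, so (279, 18) ⊆ (9). Therefore (279, 18) = (9), d = 9.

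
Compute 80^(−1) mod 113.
80^(−1) ≡ 89 (mod 113)

Apply the extended Euclidean algorithm to (113, 80), tracking rows (r, s, t) with s·113 + t·80 = r. Each division r_prev = q·r_cur + r_new produces the new row as (previous row) − q·(current row):
  row A: (113, 1, 0)   [1·113 + 0·80 = 113]
  row B: (80, 0, 1)   [0·113 + 1·80 = 80]
  113 = 1·80 + 33   → row C = row A − 1·row B = (33, 1, −1)   [check: 1·113 − 1·80 = 33]
  80 = 2·33 + 14   → row D = row B − 2·row C = (14, −2, 3)   [check: −2·113 + 3·80 = 14]
  33 = 2·14 + 5   → row E = row C − 2·row D = (5, 5, −7)   [check: 5·113 − 7·80 = 5]
  14 = 2·5 + 4   → row F = row D − 2·row E = (4, −12, 17)   [check: −12·113 + 17·80 = 4]
  5 = 1·4 + 1   → row G = row E − 1·row F = (1, 17, −24)   [check: 17·113 − 24·80 = 1]
  4 = 4·1 + 0   → remainder 0, stop. gcd = 1 (last nonzero row G).
The gcd is 1, so 80 is invertible mod 113. The last nonzero row gives 17·113 − 24·80 = 1, so t = −24. So 80^(−1) ≡ −24 ≡ 89 (mod 113). Verify: 80 · 89 = 7120 ≡ 1 (mod 113). ✓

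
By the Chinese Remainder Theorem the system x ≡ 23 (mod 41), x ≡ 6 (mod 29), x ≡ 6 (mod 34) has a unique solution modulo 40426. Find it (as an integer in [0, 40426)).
The moduli 41, 29, 34 are pairwise coprime, so by the CRT there is a unique solution mod 41·29·34 = 40426.
Solve by successive substitution. Start with x ≡ 23 (mod 41).
  Combine with x ≡ 6 (mod 29): write x = 23 + 41·t and require 23 + 41·t ≡ 6 (mod 29), i.e. 41·t ≡ 6 − 23 ≡ 12 (mod 29). Since 41^(−1) ≡ 17 (mod 29) (41 ≡ 12 (mod 29)), t ≡ 17·12 ≡ 1 (mod 29). So x ≡ 23 + 41·1 = 64 (mod 1189).
  Combine with x ≡ 6 (mod 34): write x = 64 + 1189·t and require 64 + 1189·t ≡ 6 (mod 34), i.e. 1189·t ≡ 6 − 64 ≡ 10 (mod 34). Since 1189^(−1) ≡ 33 (mod 34) (1189 ≡ 33 (mod 34)), t ≡ 33·10 ≡ 24 (mod 34). So x ≡ 64 + 1189·24 = 28600 (mod 40426).
Unique solution in [0, 40426): x = 28600.

Final answer: x ≡ 28600 (mod 40426); the representative in [0, 40426) is 28600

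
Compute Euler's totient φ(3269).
φ is multiplicative, with φ(p^e) = p^e − p^(e−1). Factorise 3269 = 7 · 467. Then
  φ(3269) = (7 − 1) · (467 − 1) = 6 · 466 = 2796.

Final answer: φ(3269) = 2796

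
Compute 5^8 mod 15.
Use repeated squaring. Binary(8) = 1000. Walk through the bits of the exponent 8 left-to-right: at each bit after the leading one, square the running value, then multiply by 5 if the bit is 1 (always reducing mod 15):
  bit 1 = 1 (leading): start with 5.
  bit 2 = 0: square 5^2 = 25 ≡ 10 (mod 15).
  bit 3 = 0: square 10^2 = 100 ≡ 10 (mod 15).
  bit 4 = 0: square 10^2 = 100 ≡ 10 (mod 15).
Final value: 5^8 ≡ 10 (mod 15).

Final answer: 10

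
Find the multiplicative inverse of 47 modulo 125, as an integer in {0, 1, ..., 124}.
Apply the extended Euclidean algorithm to (125, 47), tracking rows (r, s, t) with s·125 + t·47 = r. Each division r_prev = q·r_cur + r_new produces the new row as (previous row) − q·(current row):
  row A: (125, 1, 0)   [1·125 + 0·47 = 125]
  row B: (47, 0, 1)   [0·125 + 1·47 = 47]
  125 = 2·47 + 31   → row C = row A − 2·row B = (31, 1, −2)   [check: 1·125 − 2·47 = 31]
  47 = 1·31 + 16   → row D = row B − 1·row C = (16, −1, 3)   [check: −1·125 + 3·47 = 16]
  31 = 1·16 + 15   → row E = row C − 1·row D = (15, 2, −5)   [check: 2·125 − 5·47 = 15]
  16 = 1·15 + 1   → row F = row D − 1·row E = (1, −3, 8)   [check: −3·125 + 8·47 = 1]
  15 = 15·1 + 0   → remainder 0, stop. gcd = 1 (last nonzero row F).
The gcd is 1, so 47 is invertible mod 125. The last nonzero row gives −3·125 + 8·47 = 1, so t = 8. So 47^(−1) ≡ 8 (mod 125). Verify: 47 · 8 = 376 ≡ 1 (mod 125). ✓

Final answer: 47^(−1) ≡ 8 (mod 125)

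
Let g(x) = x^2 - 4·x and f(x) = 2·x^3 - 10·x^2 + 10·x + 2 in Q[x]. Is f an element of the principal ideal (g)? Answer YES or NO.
NO

In Q[x] the ideal (g) consists of all multiples of g, so f ∈ (g) iff g | f, i.e. iff the remainder of f on division by g is 0. Divide f by g (g is monic, so eliminate the leading term of the running remainder at each step):
  leading term 2·x^3: subtract (2·x)·g(x) = 2·x^3 - 8·x^2, leaving -2·x^2 + 10·x + 2
  leading term -2·x^2: subtract (-2)·g(x) = -2·x^2 + 8·x, leaving 2·x + 2
The remainder r(x) = 2·x + 2 ≠ 0 (and deg r < deg g), so g ∤ f, i.e. f ∉ (g).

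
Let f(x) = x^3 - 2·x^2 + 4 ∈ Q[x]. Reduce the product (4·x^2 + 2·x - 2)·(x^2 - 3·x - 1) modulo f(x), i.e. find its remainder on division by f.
First multiply in Q[x] without reducing: a · b = 4·x^4 - 10·x^3 - 12·x^2 + 4·x + 2. Now divide by f(x) = x^3 - 2·x^2 + 4, eliminating the leading term at each step:
  leading term 4·x^4: subtract (4·x)·f(x) = 4·x^4 - 8·x^3 + 16·x, leaving -2·x^3 - 12·x^2 - 12·x + 2
  leading term -2·x^3: subtract (-2)·f(x) = -2·x^3 + 4·x^2 - 8, leaving -16·x^2 - 12·x + 10
The degree is now < 3, so this is the remainder. Hence a · b ≡ -16·x^2 - 12·x + 10 in Q[x]/(f).

Final answer: a · b ≡ -16·x^2 - 12·x + 10 (mod f(x))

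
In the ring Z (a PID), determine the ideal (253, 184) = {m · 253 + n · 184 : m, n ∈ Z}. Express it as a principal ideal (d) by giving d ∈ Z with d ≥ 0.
In the PID Z, (a, b) is generated by gcd(a, b). Compute gcd(253, 184) with the extended Euclidean algorithm, tracking rows (r, s, t) with s·253 + t·184 = r:
  row A: (253, 1, 0)   [1·253 + 0·184 = 253]
  row B: (184, 0, 1)   [0·253 + 1·184 = 184]
  253 = 1·184 + 69   → row C = row A − 1·row B = (69, 1, −1)   [check: 1·253 − 1·184 = 69]
  184 = 2·69 + 46   → row D = row B − 2·row C = (46, −2, 3)   [check: −2·253 + 3·184 = 46]
  69 = 1·46 + 23   → row E = row C − 1·row D = (23, 3, −4)   [check: 3·253 − 4·184 = 23]
  46 = 2·23 + 0   → remainder 0, stop. gcd = 23 (last nonzero row E).
So gcd(253, 184) = 23, with Bézout identity 3·253 − 4·184 = 23. Containment (⊇): the Bézout identity exhibits 23 as an element of (253, 184), giving (23) ⊆ (253, 184). Containment (⊆): since 23 | 253 and 23 | 184 (253 = 23·11, 184 = 23·8), every Z-linear combination of 253 and 184 is divisible by 23, so (253, 184) ⊆ (23). Therefore (253, 184) = (23), d = 23.

Final answer: (253, 184) = (23); d = 23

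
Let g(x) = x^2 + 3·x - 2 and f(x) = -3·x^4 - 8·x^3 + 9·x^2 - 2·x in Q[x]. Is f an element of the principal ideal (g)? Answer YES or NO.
YES

In Q[x] the ideal (g) consists of all multiples of g, so f ∈ (g) iff g | f, i.e. iff the remainder of f on division by g is 0. Divide f by g (g is monic, so eliminate the leading term of the running remainder at each step):
  leading term -3·x^4: subtract (-3·x^2)·g(x) = -3·x^4 - 9·x^3 + 6·x^2, leaving x^3 + 3·x^2 - 2·x
  leading term x^3: subtract (x)·g(x) = x^3 + 3·x^2 - 2·x, leaving 0
The remainder is 0, so f(x) = g(x) · h(x) with h(x) = -3·x^2 + x. Hence g | f, i.e. f ∈ (g).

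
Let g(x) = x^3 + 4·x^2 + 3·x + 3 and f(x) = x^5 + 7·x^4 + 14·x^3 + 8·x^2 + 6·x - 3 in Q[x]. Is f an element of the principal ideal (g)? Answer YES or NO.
YES

In Q[x] the ideal (g) consists of all multiples of g, so f ∈ (g) iff g | f, i.e. iff the remainder of f on division by g is 0. Divide f by g (g is monic, so eliminate the leading term of the running remainder at each step):
  leading term x^5: subtract (x^2)·g(x) = x^5 + 4·x^4 + 3·x^3 + 3·x^2, leaving 3·x^4 + 11·x^3 + 5·x^2 + 6·x - 3
  leading term 3·x^4: subtract (3·x)·g(x) = 3·x^4 + 12·x^3 + 9·x^2 + 9·x, leaving -x^3 - 4·x^2 - 3·x - 3
  leading term -x^3: subtract (-1)·g(x) = -x^3 - 4·x^2 - 3·x - 3, leaving 0
The remainder is 0, so f(x) = g(x) · h(x) with h(x) = x^2 + 3·x - 1. Hence g | f, i.e. f ∈ (g).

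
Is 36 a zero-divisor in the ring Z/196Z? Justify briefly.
gcd(36, 196) = 4 > 1, so 36 is not a unit in Z/196Z. In Z/nZ every nonzero non-unit is a zero-divisor: explicitly, take b = 196/gcd = 49 ≠ 0 (mod 196); then 36·49 = 1764 = 9·196, i.e. 36·49 ≡ 0 (mod 196). So 36 is a zero-divisor.

Final answer: YES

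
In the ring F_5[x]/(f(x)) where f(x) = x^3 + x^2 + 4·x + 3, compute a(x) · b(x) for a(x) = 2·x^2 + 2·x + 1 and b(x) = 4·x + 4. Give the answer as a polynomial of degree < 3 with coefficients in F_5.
Multiply as integer polynomials: a · b = 8·x^3 + 16·x^2 + 12·x + 4. Reducing coefficients mod 5: a · b ≡ 3·x^3 + x^2 + 2·x + 4. Now divide by f(x) = x^3 + x^2 + 4·x + 3 in F_5[x], eliminating the leading term at each step:
  leading term 3·x^3: subtract (3)·f(x) = 3·x^3 + 3·x^2 + 2·x + 4, leaving 3·x^2 (coefficients mod 5)
The degree is now < 3, so this is the remainder. Hence a · b ≡ 3·x^2 in F_5[x]/(f).

Final answer: a · b ≡ 3·x^2 (mod f(x))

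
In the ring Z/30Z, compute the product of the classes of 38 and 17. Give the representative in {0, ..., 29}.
Reduce the factors first: 38 ≡ 8 (mod 30), so 38 · 17 ≡ 8 · 17 (mod 30). 8 · 17 = 136. Dividing by 30: 136 = 4·30 + 16. So (38 · 17) mod 30 = 16.

Final answer: 16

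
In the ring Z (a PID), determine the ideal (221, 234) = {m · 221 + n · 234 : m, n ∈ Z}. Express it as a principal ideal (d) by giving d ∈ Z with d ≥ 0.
(221, 234) = (13); d = 13

In the PID Z, (a, b) is generated by gcd(a, b). Compute gcd(234, 221) with the extended Euclidean algorithm, tracking rows (r, s, t) with s·234 + t·221 = r:
  row A: (234, 1, 0)   [1·234 + 0·221 = 234]
  row B: (221, 0, 1)   [0·234 + 1·221 = 221]
  234 = 1·221 + 13   → row C = row A − 1·row B = (13, 1, −1)   [check: 1·234 − 1·221 = 13]
  221 = 17·13 + 0   → remainder 0, stop. gcd = 13 (last nonzero row C).
So gcd(221, 234) = 13, with Bézout identity 1·234 − 1·221 = 13. Containment (⊇): the Bézout identity exhibits 13 as an element of (221, 234), giving (13) ⊆ (221, 234). Containment (⊆): since 13 | 221 and 13 | 234 (221 = 13·17, 234 = 13·18), every Z-linear combination of 221 and 234 is divisible by 13, so (221, 234) ⊆ (13). Therefore (221, 234) = (13), d = 13.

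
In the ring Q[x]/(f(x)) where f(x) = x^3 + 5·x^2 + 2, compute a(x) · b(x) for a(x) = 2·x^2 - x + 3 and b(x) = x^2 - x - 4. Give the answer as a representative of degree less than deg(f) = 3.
a · b ≡ 61·x^2 - 3·x + 14 (mod f(x))

First multiply in Q[x] without reducing: a · b = 2·x^4 - 3·x^3 - 4·x^2 + x - 12. Now divide by f(x) = x^3 + 5·x^2 + 2, eliminating the leading term at each step:
  leading term 2·x^4: subtract (2·x)·f(x) = 2·x^4 + 10·x^3 + 4·x, leaving -13·x^3 - 4·x^2 - 3·x - 12
  leading term -13·x^3: subtract (-13)·f(x) = -13·x^3 - 65·x^2 - 26, leaving 61·x^2 - 3·x + 14
The degree is now < 3, so this is the remainder. Hence a · b ≡ 61·x^2 - 3·x + 14 in Q[x]/(f).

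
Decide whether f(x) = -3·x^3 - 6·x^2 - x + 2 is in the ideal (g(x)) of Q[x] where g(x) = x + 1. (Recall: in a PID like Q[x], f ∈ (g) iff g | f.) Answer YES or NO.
YES

In Q[x] the ideal (g) consists of all multiples of g, so f ∈ (g) iff g | f, i.e. iff the remainder of f on division by g is 0. Divide f by g (g is monic, so eliminate the leading term of the running remainder at each step):
  leading term -3·x^3: subtract (-3·x^2)·g(x) = -3·x^3 - 3·x^2, leaving -3·x^2 - x + 2
  leading term -3·x^2: subtract (-3·x)·g(x) = -3·x^2 - 3·x, leaving 2·x + 2
  leading term 2·x: subtract (2)·g(x) = 2·x + 2, leaving 0
The remainder is 0, so f(x) = g(x) · h(x) with h(x) = -3·x^2 - 3·x + 2. Hence g | f, i.e. f ∈ (g).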